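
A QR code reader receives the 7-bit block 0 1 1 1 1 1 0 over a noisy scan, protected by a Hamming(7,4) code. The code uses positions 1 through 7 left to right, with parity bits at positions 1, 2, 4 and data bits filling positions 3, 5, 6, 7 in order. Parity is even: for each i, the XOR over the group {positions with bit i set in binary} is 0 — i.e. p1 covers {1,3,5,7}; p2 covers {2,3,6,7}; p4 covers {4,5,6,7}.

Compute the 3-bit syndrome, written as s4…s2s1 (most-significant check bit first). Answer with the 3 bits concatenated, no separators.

110

s1 (pos 1,3,5,7): 0⊕1⊕1⊕0 = 0
s2 (pos 2,3,6,7): 1⊕1⊕1⊕0 = 1
s4 (pos 4,5,6,7): 1⊕1⊕1⊕0 = 1
Syndrome s4…s1 = 110 → error at position 6.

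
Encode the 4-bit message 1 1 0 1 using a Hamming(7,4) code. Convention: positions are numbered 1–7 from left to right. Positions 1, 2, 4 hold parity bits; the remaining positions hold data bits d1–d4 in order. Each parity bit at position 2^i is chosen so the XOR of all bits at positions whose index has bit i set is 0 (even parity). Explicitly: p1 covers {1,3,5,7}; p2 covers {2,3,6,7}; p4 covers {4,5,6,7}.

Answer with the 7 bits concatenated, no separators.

Place data at non-parity positions: p1 p2 1 p4 1 0 1
p1 (pos 1,3,5,7): XOR of data positions = 1⊕1⊕1 = 1
p2 (pos 2,3,6,7): XOR of data positions = 1⊕0⊕1 = 0
p4 (pos 4,5,6,7): XOR of data positions = 1⊕0⊕1 = 0
Codeword: 1010101

1010101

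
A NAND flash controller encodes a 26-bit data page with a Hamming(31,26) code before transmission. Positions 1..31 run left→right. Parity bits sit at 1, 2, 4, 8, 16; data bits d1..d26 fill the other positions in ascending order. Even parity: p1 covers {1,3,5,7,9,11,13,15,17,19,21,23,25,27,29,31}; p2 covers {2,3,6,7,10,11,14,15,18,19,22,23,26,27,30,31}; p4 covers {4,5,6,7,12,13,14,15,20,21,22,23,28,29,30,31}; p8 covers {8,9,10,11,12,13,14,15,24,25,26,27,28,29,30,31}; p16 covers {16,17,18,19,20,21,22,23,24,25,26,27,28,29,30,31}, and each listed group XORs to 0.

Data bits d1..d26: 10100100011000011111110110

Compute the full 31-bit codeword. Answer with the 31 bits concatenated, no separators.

1010010101000111000011111110110

Place data at non-parity positions: p1 p2 1 p4 0 1 0 p8 0 1 0 0 0 1 1 p16 0 0 0 0 1 1 1 1 1 1 1 0 1 1 0
p1 (pos 1,3,5,7,9,11,13,15,17,19,21,23,25,27,29,31): XOR of data positions = 1⊕0⊕0⊕0⊕0⊕0⊕1⊕0⊕0⊕1⊕1⊕1⊕1⊕1⊕0 = 1
p2 (pos 2,3,6,7,10,11,14,15,18,19,22,23,26,27,30,31): XOR of data positions = 1⊕1⊕0⊕1⊕0⊕1⊕1⊕0⊕0⊕1⊕1⊕1⊕1⊕1⊕0 = 0
p4 (pos 4,5,6,7,12,13,14,15,20,21,22,23,28,29,30,31): XOR of data positions = 0⊕1⊕0⊕0⊕0⊕1⊕1⊕0⊕1⊕1⊕1⊕0⊕1⊕1⊕0 = 0
p8 (pos 8,9,10,11,12,13,14,15,24,25,26,27,28,29,30,31): XOR of data positions = 0⊕1⊕0⊕0⊕0⊕1⊕1⊕1⊕1⊕1⊕1⊕0⊕1⊕1⊕0 = 1
p16 (pos 16,17,18,19,20,21,22,23,24,25,26,27,28,29,30,31): XOR of data positions = 0⊕0⊕0⊕0⊕1⊕1⊕1⊕1⊕1⊕1⊕1⊕0⊕1⊕1⊕0 = 1
Codeword: 1010010101000111000011111110110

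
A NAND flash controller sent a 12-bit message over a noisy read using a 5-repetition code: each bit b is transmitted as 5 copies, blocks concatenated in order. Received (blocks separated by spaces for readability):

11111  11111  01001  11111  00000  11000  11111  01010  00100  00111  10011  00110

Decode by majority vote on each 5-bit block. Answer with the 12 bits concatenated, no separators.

110100100110

Block 1 (11111): 5 ones → 1
Block 2 (11111): 5 ones → 1
Block 3 (01001): 2 ones → 0
Block 4 (11111): 5 ones → 1
Block 5 (00000): 0 ones → 0
Block 6 (11000): 2 ones → 0
Block 7 (11111): 5 ones → 1
Block 8 (01010): 2 ones → 0
Block 9 (00100): 1 one → 0
Block 10 (00111): 3 ones → 1
Block 11 (10011): 3 ones → 1
Block 12 (00110): 2 ones → 0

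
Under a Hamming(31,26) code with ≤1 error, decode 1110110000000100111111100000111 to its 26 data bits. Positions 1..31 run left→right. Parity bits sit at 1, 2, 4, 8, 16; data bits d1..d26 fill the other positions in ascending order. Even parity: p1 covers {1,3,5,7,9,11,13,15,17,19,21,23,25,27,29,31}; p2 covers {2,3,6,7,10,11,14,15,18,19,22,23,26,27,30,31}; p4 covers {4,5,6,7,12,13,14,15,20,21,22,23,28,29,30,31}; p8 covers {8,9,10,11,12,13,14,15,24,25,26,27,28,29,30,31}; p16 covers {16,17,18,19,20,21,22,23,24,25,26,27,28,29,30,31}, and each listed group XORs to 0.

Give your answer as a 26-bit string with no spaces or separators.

s1 (pos 1,3,5,7,9,11,13,15,17,19,21,23,25,27,29,31): 1⊕1⊕1⊕0⊕0⊕0⊕0⊕0⊕1⊕1⊕1⊕1⊕0⊕0⊕1⊕1 = 1
s2 (pos 2,3,6,7,10,11,14,15,18,19,22,23,26,27,30,31): 1⊕1⊕1⊕0⊕0⊕0⊕1⊕0⊕1⊕1⊕1⊕1⊕0⊕0⊕1⊕1 = 0
s4 (pos 4,5,6,7,12,13,14,15,20,21,22,23,28,29,30,31): 0⊕1⊕1⊕0⊕0⊕0⊕1⊕0⊕1⊕1⊕1⊕1⊕0⊕1⊕1⊕1 = 0
s8 (pos 8,9,10,11,12,13,14,15,24,25,26,27,28,29,30,31): 0⊕0⊕0⊕0⊕0⊕0⊕1⊕0⊕0⊕0⊕0⊕0⊕0⊕1⊕1⊕1 = 0
s16 (pos 16,17,18,19,20,21,22,23,24,25,26,27,28,29,30,31): 0⊕1⊕1⊕1⊕1⊕1⊕1⊕1⊕0⊕0⊕0⊕0⊕0⊕1⊕1⊕1 = 0
Syndrome s16…s1 = 00001 → error at position 1.
Flip position 1: 1110110000000100111111100000111 → 0110110000000100111111100000111
Read data bits from positions 3,5,6,7,9,10,11,12,13,14,15,17,18,19,20,21,22,23,24,25,26,27,28,29,30,31: 11100000010111111100000111

11100000010111111100000111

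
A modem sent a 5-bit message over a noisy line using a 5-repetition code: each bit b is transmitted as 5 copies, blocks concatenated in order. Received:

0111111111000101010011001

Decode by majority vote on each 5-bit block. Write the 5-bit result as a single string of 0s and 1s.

11001

Block 1 (01111): 4 ones → 1
Block 2 (11111): 5 ones → 1
Block 3 (00010): 1 one → 0
Block 4 (10100): 2 ones → 0
Block 5 (11001): 3 ones → 1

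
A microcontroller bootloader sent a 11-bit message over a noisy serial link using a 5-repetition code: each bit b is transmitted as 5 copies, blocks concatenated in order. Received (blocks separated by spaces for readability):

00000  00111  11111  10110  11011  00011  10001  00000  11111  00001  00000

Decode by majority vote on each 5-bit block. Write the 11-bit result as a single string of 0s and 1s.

01111000100

Block 1 (00000): 0 ones → 0
Block 2 (00111): 3 ones → 1
Block 3 (11111): 5 ones → 1
Block 4 (10110): 3 ones → 1
Block 5 (11011): 4 ones → 1
Block 6 (00011): 2 ones → 0
Block 7 (10001): 2 ones → 0
Block 8 (00000): 0 ones → 0
Block 9 (11111): 5 ones → 1
Block 10 (00001): 1 one → 0
Block 11 (00000): 0 ones → 0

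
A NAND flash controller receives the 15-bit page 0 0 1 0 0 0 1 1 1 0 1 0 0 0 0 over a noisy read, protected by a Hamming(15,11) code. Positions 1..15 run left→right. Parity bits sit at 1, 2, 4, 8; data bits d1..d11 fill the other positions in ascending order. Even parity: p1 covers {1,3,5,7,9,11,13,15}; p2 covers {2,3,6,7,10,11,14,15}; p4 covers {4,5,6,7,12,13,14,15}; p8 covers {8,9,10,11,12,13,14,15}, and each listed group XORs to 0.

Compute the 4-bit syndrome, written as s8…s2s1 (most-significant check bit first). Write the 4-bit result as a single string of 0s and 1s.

s1 (pos 1,3,5,7,9,11,13,15): 0⊕1⊕0⊕1⊕1⊕1⊕0⊕0 = 0
s2 (pos 2,3,6,7,10,11,14,15): 0⊕1⊕0⊕1⊕0⊕1⊕0⊕0 = 1
s4 (pos 4,5,6,7,12,13,14,15): 0⊕0⊕0⊕1⊕0⊕0⊕0⊕0 = 1
s8 (pos 8,9,10,11,12,13,14,15): 1⊕1⊕0⊕1⊕0⊕0⊕0⊕0 = 1
Syndrome s8…s1 = 1110 → error at position 14.

1110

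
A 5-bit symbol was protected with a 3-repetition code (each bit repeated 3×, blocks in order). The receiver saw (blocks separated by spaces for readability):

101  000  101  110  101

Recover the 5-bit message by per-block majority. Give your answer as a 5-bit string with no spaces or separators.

Block 1 (101): 2 ones → 1
Block 2 (000): 0 ones → 0
Block 3 (101): 2 ones → 1
Block 4 (110): 2 ones → 1
Block 5 (101): 2 ones → 1

10111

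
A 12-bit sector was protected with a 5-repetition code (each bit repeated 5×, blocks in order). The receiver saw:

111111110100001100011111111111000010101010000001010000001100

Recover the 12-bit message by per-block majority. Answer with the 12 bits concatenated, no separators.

Block 1 (11111): 5 ones → 1
Block 2 (11101): 4 ones → 1
Block 3 (00001): 1 one → 0
Block 4 (10001): 2 ones → 0
Block 5 (11111): 5 ones → 1
Block 6 (11111): 5 ones → 1
Block 7 (00001): 1 one → 0
Block 8 (01010): 2 ones → 0
Block 9 (10000): 1 one → 0
Block 10 (00101): 2 ones → 0
Block 11 (00000): 0 ones → 0
Block 12 (01100): 2 ones → 0

110011000000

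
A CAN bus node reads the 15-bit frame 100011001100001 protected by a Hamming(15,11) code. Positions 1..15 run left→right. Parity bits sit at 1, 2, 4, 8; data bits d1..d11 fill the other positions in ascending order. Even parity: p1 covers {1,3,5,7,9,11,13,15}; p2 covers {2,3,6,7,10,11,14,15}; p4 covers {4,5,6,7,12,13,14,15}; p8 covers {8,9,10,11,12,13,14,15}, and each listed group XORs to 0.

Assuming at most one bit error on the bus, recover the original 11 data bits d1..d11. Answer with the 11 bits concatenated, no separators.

01101100011

s1 (pos 1,3,5,7,9,11,13,15): 1⊕0⊕1⊕0⊕1⊕0⊕0⊕1 = 0
s2 (pos 2,3,6,7,10,11,14,15): 0⊕0⊕1⊕0⊕1⊕0⊕0⊕1 = 1
s4 (pos 4,5,6,7,12,13,14,15): 0⊕1⊕1⊕0⊕0⊕0⊕0⊕1 = 1
s8 (pos 8,9,10,11,12,13,14,15): 0⊕1⊕1⊕0⊕0⊕0⊕0⊕1 = 1
Syndrome s8…s1 = 1110 → error at position 14.
Flip position 14: 100011001100001 → 100011001100011
Read data bits from positions 3,5,6,7,9,10,11,12,13,14,15: 01101100011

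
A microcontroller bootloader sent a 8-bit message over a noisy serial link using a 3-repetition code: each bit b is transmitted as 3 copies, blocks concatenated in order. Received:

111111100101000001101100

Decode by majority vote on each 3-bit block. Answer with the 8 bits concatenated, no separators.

11010010

Block 1 (111): 3 ones → 1
Block 2 (111): 3 ones → 1
Block 3 (100): 1 one → 0
Block 4 (101): 2 ones → 1
Block 5 (000): 0 ones → 0
Block 6 (001): 1 one → 0
Block 7 (101): 2 ones → 1
Block 8 (100): 1 one → 0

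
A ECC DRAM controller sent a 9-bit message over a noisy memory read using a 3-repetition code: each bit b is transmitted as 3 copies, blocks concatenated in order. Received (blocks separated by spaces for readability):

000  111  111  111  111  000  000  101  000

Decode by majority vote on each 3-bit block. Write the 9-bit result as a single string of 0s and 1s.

011110010

Block 1 (000): 0 ones → 0
Block 2 (111): 3 ones → 1
Block 3 (111): 3 ones → 1
Block 4 (111): 3 ones → 1
Block 5 (111): 3 ones → 1
Block 6 (000): 0 ones → 0
Block 7 (000): 0 ones → 0
Block 8 (101): 2 ones → 1
Block 9 (000): 0 ones → 0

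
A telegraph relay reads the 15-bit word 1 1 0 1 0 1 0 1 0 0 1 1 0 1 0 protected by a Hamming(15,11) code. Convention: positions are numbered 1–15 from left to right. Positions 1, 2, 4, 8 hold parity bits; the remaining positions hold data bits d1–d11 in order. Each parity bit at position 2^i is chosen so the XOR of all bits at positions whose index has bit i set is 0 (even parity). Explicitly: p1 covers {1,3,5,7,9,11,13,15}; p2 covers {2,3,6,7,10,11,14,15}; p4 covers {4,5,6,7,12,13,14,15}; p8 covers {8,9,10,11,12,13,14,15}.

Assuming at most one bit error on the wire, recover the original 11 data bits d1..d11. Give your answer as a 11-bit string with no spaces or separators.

00100011010

s1 (pos 1,3,5,7,9,11,13,15): 1⊕0⊕0⊕0⊕0⊕1⊕0⊕0 = 0
s2 (pos 2,3,6,7,10,11,14,15): 1⊕0⊕1⊕0⊕0⊕1⊕1⊕0 = 0
s4 (pos 4,5,6,7,12,13,14,15): 1⊕0⊕1⊕0⊕1⊕0⊕1⊕0 = 0
s8 (pos 8,9,10,11,12,13,14,15): 1⊕0⊕0⊕1⊕1⊕0⊕1⊕0 = 0
Syndrome s8…s1 = 0000 → no error.
Read data bits from positions 3,5,6,7,9,10,11,12,13,14,15: 00100011010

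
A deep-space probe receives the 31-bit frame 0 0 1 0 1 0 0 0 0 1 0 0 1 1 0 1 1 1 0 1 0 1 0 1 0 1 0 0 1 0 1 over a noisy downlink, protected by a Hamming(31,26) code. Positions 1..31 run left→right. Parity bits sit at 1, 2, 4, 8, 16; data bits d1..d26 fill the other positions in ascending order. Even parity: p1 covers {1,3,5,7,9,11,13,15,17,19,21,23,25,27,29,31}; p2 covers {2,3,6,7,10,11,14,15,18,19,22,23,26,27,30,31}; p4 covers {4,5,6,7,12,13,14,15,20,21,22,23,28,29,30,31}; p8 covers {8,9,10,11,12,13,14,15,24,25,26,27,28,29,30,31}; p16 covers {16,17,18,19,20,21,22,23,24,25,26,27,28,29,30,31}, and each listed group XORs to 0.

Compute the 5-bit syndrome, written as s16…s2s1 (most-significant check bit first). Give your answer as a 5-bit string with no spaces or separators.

11110

s1 (pos 1,3,5,7,9,11,13,15,17,19,21,23,25,27,29,31): 0⊕1⊕1⊕0⊕0⊕0⊕1⊕0⊕1⊕0⊕0⊕0⊕0⊕0⊕1⊕1 = 0
s2 (pos 2,3,6,7,10,11,14,15,18,19,22,23,26,27,30,31): 0⊕1⊕0⊕0⊕1⊕0⊕1⊕0⊕1⊕0⊕1⊕0⊕1⊕0⊕0⊕1 = 1
s4 (pos 4,5,6,7,12,13,14,15,20,21,22,23,28,29,30,31): 0⊕1⊕0⊕0⊕0⊕1⊕1⊕0⊕1⊕0⊕1⊕0⊕0⊕1⊕0⊕1 = 1
s8 (pos 8,9,10,11,12,13,14,15,24,25,26,27,28,29,30,31): 0⊕0⊕1⊕0⊕0⊕1⊕1⊕0⊕1⊕0⊕1⊕0⊕0⊕1⊕0⊕1 = 1
s16 (pos 16,17,18,19,20,21,22,23,24,25,26,27,28,29,30,31): 1⊕1⊕1⊕0⊕1⊕0⊕1⊕0⊕1⊕0⊕1⊕0⊕0⊕1⊕0⊕1 = 1
Syndrome s16…s1 = 11110 → error at position 30.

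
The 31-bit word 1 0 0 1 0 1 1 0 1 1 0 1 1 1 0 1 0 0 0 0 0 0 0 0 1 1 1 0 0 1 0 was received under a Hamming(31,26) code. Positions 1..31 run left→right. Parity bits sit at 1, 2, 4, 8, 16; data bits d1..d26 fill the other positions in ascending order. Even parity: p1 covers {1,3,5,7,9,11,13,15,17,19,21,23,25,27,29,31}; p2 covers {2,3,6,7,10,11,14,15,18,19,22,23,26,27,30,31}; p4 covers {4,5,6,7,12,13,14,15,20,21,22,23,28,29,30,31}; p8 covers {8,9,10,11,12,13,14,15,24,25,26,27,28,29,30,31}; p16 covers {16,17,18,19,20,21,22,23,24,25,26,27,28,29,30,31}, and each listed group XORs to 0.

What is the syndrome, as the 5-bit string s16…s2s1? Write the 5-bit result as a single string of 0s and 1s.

s1 (pos 1,3,5,7,9,11,13,15,17,19,21,23,25,27,29,31): 1⊕0⊕0⊕1⊕1⊕0⊕1⊕0⊕0⊕0⊕0⊕0⊕1⊕1⊕0⊕0 = 0
s2 (pos 2,3,6,7,10,11,14,15,18,19,22,23,26,27,30,31): 0⊕0⊕1⊕1⊕1⊕0⊕1⊕0⊕0⊕0⊕0⊕0⊕1⊕1⊕1⊕0 = 1
s4 (pos 4,5,6,7,12,13,14,15,20,21,22,23,28,29,30,31): 1⊕0⊕1⊕1⊕1⊕1⊕1⊕0⊕0⊕0⊕0⊕0⊕0⊕0⊕1⊕0 = 1
s8 (pos 8,9,10,11,12,13,14,15,24,25,26,27,28,29,30,31): 0⊕1⊕1⊕0⊕1⊕1⊕1⊕0⊕0⊕1⊕1⊕1⊕0⊕0⊕1⊕0 = 1
s16 (pos 16,17,18,19,20,21,22,23,24,25,26,27,28,29,30,31): 1⊕0⊕0⊕0⊕0⊕0⊕0⊕0⊕0⊕1⊕1⊕1⊕0⊕0⊕1⊕0 = 1
Syndrome s16…s1 = 11110 → error at position 30.

11110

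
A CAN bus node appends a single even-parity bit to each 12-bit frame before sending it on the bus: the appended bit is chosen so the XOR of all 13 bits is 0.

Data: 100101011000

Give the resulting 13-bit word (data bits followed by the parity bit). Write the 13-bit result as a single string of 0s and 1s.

XOR of the 12 data bits: 1⊕0⊕0⊕1⊕0⊕1⊕0⊕1⊕1⊕0⊕0⊕0 = 1
Parity bit = 1 (so all 13 bits XOR to 0).

1001010110001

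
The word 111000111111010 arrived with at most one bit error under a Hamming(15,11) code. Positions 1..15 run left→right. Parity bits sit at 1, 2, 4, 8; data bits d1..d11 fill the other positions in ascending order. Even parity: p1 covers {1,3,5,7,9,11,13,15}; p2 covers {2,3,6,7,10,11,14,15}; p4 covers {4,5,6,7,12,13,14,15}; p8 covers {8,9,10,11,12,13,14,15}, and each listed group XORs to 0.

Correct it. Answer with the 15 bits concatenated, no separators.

111010111111010

s1 (pos 1,3,5,7,9,11,13,15): 1⊕1⊕0⊕1⊕1⊕1⊕0⊕0 = 1
s2 (pos 2,3,6,7,10,11,14,15): 1⊕1⊕0⊕1⊕1⊕1⊕1⊕0 = 0
s4 (pos 4,5,6,7,12,13,14,15): 0⊕0⊕0⊕1⊕1⊕0⊕1⊕0 = 1
s8 (pos 8,9,10,11,12,13,14,15): 1⊕1⊕1⊕1⊕1⊕0⊕1⊕0 = 0
Syndrome s8…s1 = 0101 → error at position 5.
Flip position 5: 111000111111010 → 111010111111010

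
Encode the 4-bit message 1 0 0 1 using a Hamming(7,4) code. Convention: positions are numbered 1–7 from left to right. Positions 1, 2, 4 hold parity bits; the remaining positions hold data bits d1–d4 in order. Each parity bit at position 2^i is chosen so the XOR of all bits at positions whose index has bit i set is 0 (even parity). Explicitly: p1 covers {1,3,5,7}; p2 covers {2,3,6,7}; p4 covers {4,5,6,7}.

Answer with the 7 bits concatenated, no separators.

Place data at non-parity positions: p1 p2 1 p4 0 0 1
p1 (pos 1,3,5,7): XOR of data positions = 1⊕0⊕1 = 0
p2 (pos 2,3,6,7): XOR of data positions = 1⊕0⊕1 = 0
p4 (pos 4,5,6,7): XOR of data positions = 0⊕0⊕1 = 1
Codeword: 0011001

0011001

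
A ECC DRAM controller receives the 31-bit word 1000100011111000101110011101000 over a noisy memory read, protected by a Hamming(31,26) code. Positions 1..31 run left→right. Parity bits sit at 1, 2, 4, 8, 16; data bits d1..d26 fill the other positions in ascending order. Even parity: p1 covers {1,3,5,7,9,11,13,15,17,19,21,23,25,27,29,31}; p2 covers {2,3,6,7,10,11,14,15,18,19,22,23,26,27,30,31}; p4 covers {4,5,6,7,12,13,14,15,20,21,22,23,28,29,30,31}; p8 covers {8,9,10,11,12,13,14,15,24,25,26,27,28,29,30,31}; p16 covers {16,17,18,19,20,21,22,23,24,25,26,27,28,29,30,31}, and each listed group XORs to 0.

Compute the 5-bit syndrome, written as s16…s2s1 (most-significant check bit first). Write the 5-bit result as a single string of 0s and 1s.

s1 (pos 1,3,5,7,9,11,13,15,17,19,21,23,25,27,29,31): 1⊕0⊕1⊕0⊕1⊕1⊕1⊕0⊕1⊕1⊕1⊕0⊕1⊕0⊕0⊕0 = 1
s2 (pos 2,3,6,7,10,11,14,15,18,19,22,23,26,27,30,31): 0⊕0⊕0⊕0⊕1⊕1⊕0⊕0⊕0⊕1⊕0⊕0⊕1⊕0⊕0⊕0 = 0
s4 (pos 4,5,6,7,12,13,14,15,20,21,22,23,28,29,30,31): 0⊕1⊕0⊕0⊕1⊕1⊕0⊕0⊕1⊕1⊕0⊕0⊕1⊕0⊕0⊕0 = 0
s8 (pos 8,9,10,11,12,13,14,15,24,25,26,27,28,29,30,31): 0⊕1⊕1⊕1⊕1⊕1⊕0⊕0⊕1⊕1⊕1⊕0⊕1⊕0⊕0⊕0 = 1
s16 (pos 16,17,18,19,20,21,22,23,24,25,26,27,28,29,30,31): 0⊕1⊕0⊕1⊕1⊕1⊕0⊕0⊕1⊕1⊕1⊕0⊕1⊕0⊕0⊕0 = 0
Syndrome s16…s1 = 01001 → error at position 9.

01001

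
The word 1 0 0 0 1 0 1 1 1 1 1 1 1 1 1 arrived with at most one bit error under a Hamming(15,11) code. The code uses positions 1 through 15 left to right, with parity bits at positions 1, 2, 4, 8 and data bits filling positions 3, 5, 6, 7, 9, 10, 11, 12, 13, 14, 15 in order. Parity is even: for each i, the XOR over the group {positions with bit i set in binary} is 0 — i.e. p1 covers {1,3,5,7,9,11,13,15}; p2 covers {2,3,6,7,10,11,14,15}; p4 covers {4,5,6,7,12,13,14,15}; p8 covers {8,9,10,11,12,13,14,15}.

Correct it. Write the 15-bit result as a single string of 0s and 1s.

s1 (pos 1,3,5,7,9,11,13,15): 1⊕0⊕1⊕1⊕1⊕1⊕1⊕1 = 1
s2 (pos 2,3,6,7,10,11,14,15): 0⊕0⊕0⊕1⊕1⊕1⊕1⊕1 = 1
s4 (pos 4,5,6,7,12,13,14,15): 0⊕1⊕0⊕1⊕1⊕1⊕1⊕1 = 0
s8 (pos 8,9,10,11,12,13,14,15): 1⊕1⊕1⊕1⊕1⊕1⊕1⊕1 = 0
Syndrome s8…s1 = 0011 → error at position 3.
Flip position 3: 100010111111111 → 101010111111111

101010111111111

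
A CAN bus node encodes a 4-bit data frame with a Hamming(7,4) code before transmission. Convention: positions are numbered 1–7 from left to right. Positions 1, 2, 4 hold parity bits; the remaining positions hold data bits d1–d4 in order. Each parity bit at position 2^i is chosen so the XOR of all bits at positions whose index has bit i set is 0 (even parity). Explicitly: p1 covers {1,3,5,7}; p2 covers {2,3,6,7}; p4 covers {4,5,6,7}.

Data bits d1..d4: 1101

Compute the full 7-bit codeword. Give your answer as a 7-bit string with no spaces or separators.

1010101

Place data at non-parity positions: p1 p2 1 p4 1 0 1
p1 (pos 1,3,5,7): XOR of data positions = 1⊕1⊕1 = 1
p2 (pos 2,3,6,7): XOR of data positions = 1⊕0⊕1 = 0
p4 (pos 4,5,6,7): XOR of data positions = 1⊕0⊕1 = 0
Codeword: 1010101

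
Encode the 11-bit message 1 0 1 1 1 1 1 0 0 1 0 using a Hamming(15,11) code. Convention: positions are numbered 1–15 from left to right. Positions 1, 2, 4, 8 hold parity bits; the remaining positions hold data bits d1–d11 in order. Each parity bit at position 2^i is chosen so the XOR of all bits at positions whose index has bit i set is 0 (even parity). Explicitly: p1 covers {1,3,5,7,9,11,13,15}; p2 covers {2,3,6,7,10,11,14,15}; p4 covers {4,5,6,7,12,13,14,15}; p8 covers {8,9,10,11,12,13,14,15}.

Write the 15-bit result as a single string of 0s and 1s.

Place data at non-parity positions: p1 p2 1 p4 0 1 1 p8 1 1 1 0 0 1 0
p1 (pos 1,3,5,7,9,11,13,15): XOR of data positions = 1⊕0⊕1⊕1⊕1⊕0⊕0 = 0
p2 (pos 2,3,6,7,10,11,14,15): XOR of data positions = 1⊕1⊕1⊕1⊕1⊕1⊕0 = 0
p4 (pos 4,5,6,7,12,13,14,15): XOR of data positions = 0⊕1⊕1⊕0⊕0⊕1⊕0 = 1
p8 (pos 8,9,10,11,12,13,14,15): XOR of data positions = 1⊕1⊕1⊕0⊕0⊕1⊕0 = 0
Codeword: 001101101110010

001101101110010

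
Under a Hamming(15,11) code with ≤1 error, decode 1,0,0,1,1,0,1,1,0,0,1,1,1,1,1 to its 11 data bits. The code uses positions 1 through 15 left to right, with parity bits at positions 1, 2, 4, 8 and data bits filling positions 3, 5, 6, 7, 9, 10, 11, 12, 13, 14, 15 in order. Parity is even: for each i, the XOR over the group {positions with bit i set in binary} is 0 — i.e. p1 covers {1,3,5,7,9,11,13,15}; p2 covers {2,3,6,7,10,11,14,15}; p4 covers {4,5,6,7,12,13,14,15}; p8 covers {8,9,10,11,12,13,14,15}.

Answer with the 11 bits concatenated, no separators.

s1 (pos 1,3,5,7,9,11,13,15): 1⊕0⊕1⊕1⊕0⊕1⊕1⊕1 = 0
s2 (pos 2,3,6,7,10,11,14,15): 0⊕0⊕0⊕1⊕0⊕1⊕1⊕1 = 0
s4 (pos 4,5,6,7,12,13,14,15): 1⊕1⊕0⊕1⊕1⊕1⊕1⊕1 = 1
s8 (pos 8,9,10,11,12,13,14,15): 1⊕0⊕0⊕1⊕1⊕1⊕1⊕1 = 0
Syndrome s8…s1 = 0100 → error at position 4.
Flip position 4: 100110110011111 → 100010110011111
Read data bits from positions 3,5,6,7,9,10,11,12,13,14,15: 01010011111

01010011111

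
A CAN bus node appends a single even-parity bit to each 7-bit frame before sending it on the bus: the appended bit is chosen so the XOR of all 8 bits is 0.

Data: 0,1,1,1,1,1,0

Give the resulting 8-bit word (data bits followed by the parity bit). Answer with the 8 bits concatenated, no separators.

01111101

XOR of the 7 data bits: 0⊕1⊕1⊕1⊕1⊕1⊕0 = 1
Parity bit = 1 (so all 8 bits XOR to 0).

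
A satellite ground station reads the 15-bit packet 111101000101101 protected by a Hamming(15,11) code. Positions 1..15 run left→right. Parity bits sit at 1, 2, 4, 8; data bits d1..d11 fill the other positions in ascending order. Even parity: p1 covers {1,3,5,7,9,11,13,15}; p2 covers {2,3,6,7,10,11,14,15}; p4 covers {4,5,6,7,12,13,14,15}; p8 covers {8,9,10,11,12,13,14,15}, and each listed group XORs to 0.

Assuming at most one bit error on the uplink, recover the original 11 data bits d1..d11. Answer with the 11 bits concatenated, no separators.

s1 (pos 1,3,5,7,9,11,13,15): 1⊕1⊕0⊕0⊕0⊕0⊕1⊕1 = 0
s2 (pos 2,3,6,7,10,11,14,15): 1⊕1⊕1⊕0⊕1⊕0⊕0⊕1 = 1
s4 (pos 4,5,6,7,12,13,14,15): 1⊕0⊕1⊕0⊕1⊕1⊕0⊕1 = 1
s8 (pos 8,9,10,11,12,13,14,15): 0⊕0⊕1⊕0⊕1⊕1⊕0⊕1 = 0
Syndrome s8…s1 = 0110 → error at position 6.
Flip position 6: 111101000101101 → 111100000101101
Read data bits from positions 3,5,6,7,9,10,11,12,13,14,15: 10000101101

10000101101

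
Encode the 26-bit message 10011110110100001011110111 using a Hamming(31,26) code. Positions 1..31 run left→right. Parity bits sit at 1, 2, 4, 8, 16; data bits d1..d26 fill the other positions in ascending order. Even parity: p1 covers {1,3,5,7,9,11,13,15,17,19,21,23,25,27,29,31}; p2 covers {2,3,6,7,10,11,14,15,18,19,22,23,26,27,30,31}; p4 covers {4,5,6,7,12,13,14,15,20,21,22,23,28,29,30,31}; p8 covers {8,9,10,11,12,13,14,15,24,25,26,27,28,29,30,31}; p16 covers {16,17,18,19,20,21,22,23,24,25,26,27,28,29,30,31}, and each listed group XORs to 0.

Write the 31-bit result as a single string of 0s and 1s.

Place data at non-parity positions: p1 p2 1 p4 0 0 1 p8 1 1 1 0 1 1 0 p16 1 0 0 0 0 1 0 1 1 1 1 0 1 1 1
p1 (pos 1,3,5,7,9,11,13,15,17,19,21,23,25,27,29,31): XOR of data positions = 1⊕0⊕1⊕1⊕1⊕1⊕0⊕1⊕0⊕0⊕0⊕1⊕1⊕1⊕1 = 0
p2 (pos 2,3,6,7,10,11,14,15,18,19,22,23,26,27,30,31): XOR of data positions = 1⊕0⊕1⊕1⊕1⊕1⊕0⊕0⊕0⊕1⊕0⊕1⊕1⊕1⊕1 = 0
p4 (pos 4,5,6,7,12,13,14,15,20,21,22,23,28,29,30,31): XOR of data positions = 0⊕0⊕1⊕0⊕1⊕1⊕0⊕0⊕0⊕1⊕0⊕0⊕1⊕1⊕1 = 1
p8 (pos 8,9,10,11,12,13,14,15,24,25,26,27,28,29,30,31): XOR of data positions = 1⊕1⊕1⊕0⊕1⊕1⊕0⊕1⊕1⊕1⊕1⊕0⊕1⊕1⊕1 = 0
p16 (pos 16,17,18,19,20,21,22,23,24,25,26,27,28,29,30,31): XOR of data positions = 1⊕0⊕0⊕0⊕0⊕1⊕0⊕1⊕1⊕1⊕1⊕0⊕1⊕1⊕1 = 1
Codeword: 0011001011101101100001011110111

0011001011101101100001011110111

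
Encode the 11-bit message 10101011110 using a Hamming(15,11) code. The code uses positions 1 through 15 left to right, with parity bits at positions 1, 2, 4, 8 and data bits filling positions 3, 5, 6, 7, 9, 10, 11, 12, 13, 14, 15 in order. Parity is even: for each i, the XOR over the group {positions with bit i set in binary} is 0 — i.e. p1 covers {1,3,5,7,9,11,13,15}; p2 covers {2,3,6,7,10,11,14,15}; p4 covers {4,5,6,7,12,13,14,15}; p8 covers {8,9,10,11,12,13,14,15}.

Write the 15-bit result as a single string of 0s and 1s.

001001011011110

Place data at non-parity positions: p1 p2 1 p4 0 1 0 p8 1 0 1 1 1 1 0
p1 (pos 1,3,5,7,9,11,13,15): XOR of data positions = 1⊕0⊕0⊕1⊕1⊕1⊕0 = 0
p2 (pos 2,3,6,7,10,11,14,15): XOR of data positions = 1⊕1⊕0⊕0⊕1⊕1⊕0 = 0
p4 (pos 4,5,6,7,12,13,14,15): XOR of data positions = 0⊕1⊕0⊕1⊕1⊕1⊕0 = 0
p8 (pos 8,9,10,11,12,13,14,15): XOR of data positions = 1⊕0⊕1⊕1⊕1⊕1⊕0 = 1
Codeword: 001001011011110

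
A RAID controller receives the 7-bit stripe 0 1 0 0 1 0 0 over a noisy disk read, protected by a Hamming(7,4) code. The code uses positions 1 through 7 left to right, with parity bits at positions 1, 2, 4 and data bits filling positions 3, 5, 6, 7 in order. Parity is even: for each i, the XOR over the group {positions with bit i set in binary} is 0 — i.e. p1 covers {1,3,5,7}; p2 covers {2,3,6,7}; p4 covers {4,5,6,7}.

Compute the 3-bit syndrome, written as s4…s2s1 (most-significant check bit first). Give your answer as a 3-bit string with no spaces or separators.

111

s1 (pos 1,3,5,7): 0⊕0⊕1⊕0 = 1
s2 (pos 2,3,6,7): 1⊕0⊕0⊕0 = 1
s4 (pos 4,5,6,7): 0⊕1⊕0⊕0 = 1
Syndrome s4…s1 = 111 → error at position 7.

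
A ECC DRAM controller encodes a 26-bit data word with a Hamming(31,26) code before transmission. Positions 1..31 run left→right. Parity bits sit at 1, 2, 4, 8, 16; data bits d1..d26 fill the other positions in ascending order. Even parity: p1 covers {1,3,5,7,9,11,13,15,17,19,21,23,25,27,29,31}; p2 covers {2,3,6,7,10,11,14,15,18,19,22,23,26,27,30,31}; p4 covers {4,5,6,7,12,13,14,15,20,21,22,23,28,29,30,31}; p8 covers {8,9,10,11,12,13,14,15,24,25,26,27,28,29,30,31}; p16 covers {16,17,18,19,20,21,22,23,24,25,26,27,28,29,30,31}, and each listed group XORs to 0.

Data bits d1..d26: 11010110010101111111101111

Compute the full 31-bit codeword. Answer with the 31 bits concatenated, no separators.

1111101001100101101111111101111

Place data at non-parity positions: p1 p2 1 p4 1 0 1 p8 0 1 1 0 0 1 0 p16 1 0 1 1 1 1 1 1 1 1 0 1 1 1 1
p1 (pos 1,3,5,7,9,11,13,15,17,19,21,23,25,27,29,31): XOR of data positions = 1⊕1⊕1⊕0⊕1⊕0⊕0⊕1⊕1⊕1⊕1⊕1⊕0⊕1⊕1 = 1
p2 (pos 2,3,6,7,10,11,14,15,18,19,22,23,26,27,30,31): XOR of data positions = 1⊕0⊕1⊕1⊕1⊕1⊕0⊕0⊕1⊕1⊕1⊕1⊕0⊕1⊕1 = 1
p4 (pos 4,5,6,7,12,13,14,15,20,21,22,23,28,29,30,31): XOR of data positions = 1⊕0⊕1⊕0⊕0⊕1⊕0⊕1⊕1⊕1⊕1⊕1⊕1⊕1⊕1 = 1
p8 (pos 8,9,10,11,12,13,14,15,24,25,26,27,28,29,30,31): XOR of data positions = 0⊕1⊕1⊕0⊕0⊕1⊕0⊕1⊕1⊕1⊕0⊕1⊕1⊕1⊕1 = 0
p16 (pos 16,17,18,19,20,21,22,23,24,25,26,27,28,29,30,31): XOR of data positions = 1⊕0⊕1⊕1⊕1⊕1⊕1⊕1⊕1⊕1⊕0⊕1⊕1⊕1⊕1 = 1
Codeword: 1111101001100101101111111101111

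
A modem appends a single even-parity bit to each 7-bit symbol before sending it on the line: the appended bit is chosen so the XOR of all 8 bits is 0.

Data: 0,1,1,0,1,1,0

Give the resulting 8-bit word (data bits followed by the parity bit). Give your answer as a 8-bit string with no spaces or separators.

XOR of the 7 data bits: 0⊕1⊕1⊕0⊕1⊕1⊕0 = 0
Parity bit = 0 (so all 8 bits XOR to 0).

01101100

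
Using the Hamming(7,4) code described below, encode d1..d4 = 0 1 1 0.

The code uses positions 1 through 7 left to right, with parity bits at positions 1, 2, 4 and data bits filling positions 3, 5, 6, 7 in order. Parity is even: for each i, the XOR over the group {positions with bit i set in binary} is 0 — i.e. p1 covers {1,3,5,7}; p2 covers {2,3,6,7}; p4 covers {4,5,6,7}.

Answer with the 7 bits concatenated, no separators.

1100110

Place data at non-parity positions: p1 p2 0 p4 1 1 0
p1 (pos 1,3,5,7): XOR of data positions = 0⊕1⊕0 = 1
p2 (pos 2,3,6,7): XOR of data positions = 0⊕1⊕0 = 1
p4 (pos 4,5,6,7): XOR of data positions = 1⊕1⊕0 = 0
Codeword: 1100110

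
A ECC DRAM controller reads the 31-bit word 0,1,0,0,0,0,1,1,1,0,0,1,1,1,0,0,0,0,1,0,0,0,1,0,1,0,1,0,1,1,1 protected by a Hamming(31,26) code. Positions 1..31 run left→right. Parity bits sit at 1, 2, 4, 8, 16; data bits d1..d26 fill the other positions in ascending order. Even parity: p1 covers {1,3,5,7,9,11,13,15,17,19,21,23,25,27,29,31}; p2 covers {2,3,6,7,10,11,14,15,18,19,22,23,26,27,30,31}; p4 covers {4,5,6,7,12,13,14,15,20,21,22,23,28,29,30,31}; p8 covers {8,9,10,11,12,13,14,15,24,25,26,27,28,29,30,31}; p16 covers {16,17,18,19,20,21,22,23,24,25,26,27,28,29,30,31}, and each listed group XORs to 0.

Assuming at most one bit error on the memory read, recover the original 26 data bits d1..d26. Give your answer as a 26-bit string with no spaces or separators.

00011001110101000101010111

s1 (pos 1,3,5,7,9,11,13,15,17,19,21,23,25,27,29,31): 0⊕0⊕0⊕1⊕1⊕0⊕1⊕0⊕0⊕1⊕0⊕1⊕1⊕1⊕1⊕1 = 1
s2 (pos 2,3,6,7,10,11,14,15,18,19,22,23,26,27,30,31): 1⊕0⊕0⊕1⊕0⊕0⊕1⊕0⊕0⊕1⊕0⊕1⊕0⊕1⊕1⊕1 = 0
s4 (pos 4,5,6,7,12,13,14,15,20,21,22,23,28,29,30,31): 0⊕0⊕0⊕1⊕1⊕1⊕1⊕0⊕0⊕0⊕0⊕1⊕0⊕1⊕1⊕1 = 0
s8 (pos 8,9,10,11,12,13,14,15,24,25,26,27,28,29,30,31): 1⊕1⊕0⊕0⊕1⊕1⊕1⊕0⊕0⊕1⊕0⊕1⊕0⊕1⊕1⊕1 = 0
s16 (pos 16,17,18,19,20,21,22,23,24,25,26,27,28,29,30,31): 0⊕0⊕0⊕1⊕0⊕0⊕0⊕1⊕0⊕1⊕0⊕1⊕0⊕1⊕1⊕1 = 1
Syndrome s16…s1 = 10001 → error at position 17.
Flip position 17: 0100001110011100001000101010111 → 0100001110011100101000101010111
Read data bits from positions 3,5,6,7,9,10,11,12,13,14,15,17,18,19,20,21,22,23,24,25,26,27,28,29,30,31: 00011001110101000101010111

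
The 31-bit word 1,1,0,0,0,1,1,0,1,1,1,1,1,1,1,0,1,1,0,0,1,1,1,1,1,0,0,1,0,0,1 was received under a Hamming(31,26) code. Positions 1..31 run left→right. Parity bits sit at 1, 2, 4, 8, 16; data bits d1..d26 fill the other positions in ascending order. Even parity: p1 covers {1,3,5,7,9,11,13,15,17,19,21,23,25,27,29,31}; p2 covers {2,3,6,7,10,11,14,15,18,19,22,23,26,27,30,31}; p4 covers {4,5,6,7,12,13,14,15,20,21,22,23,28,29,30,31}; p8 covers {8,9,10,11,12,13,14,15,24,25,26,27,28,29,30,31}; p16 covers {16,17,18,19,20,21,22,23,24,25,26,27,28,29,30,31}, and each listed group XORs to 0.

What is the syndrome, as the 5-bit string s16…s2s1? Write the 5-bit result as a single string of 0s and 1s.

s1 (pos 1,3,5,7,9,11,13,15,17,19,21,23,25,27,29,31): 1⊕0⊕0⊕1⊕1⊕1⊕1⊕1⊕1⊕0⊕1⊕1⊕1⊕0⊕0⊕1 = 1
s2 (pos 2,3,6,7,10,11,14,15,18,19,22,23,26,27,30,31): 1⊕0⊕1⊕1⊕1⊕1⊕1⊕1⊕1⊕0⊕1⊕1⊕0⊕0⊕0⊕1 = 1
s4 (pos 4,5,6,7,12,13,14,15,20,21,22,23,28,29,30,31): 0⊕0⊕1⊕1⊕1⊕1⊕1⊕1⊕0⊕1⊕1⊕1⊕1⊕0⊕0⊕1 = 1
s8 (pos 8,9,10,11,12,13,14,15,24,25,26,27,28,29,30,31): 0⊕1⊕1⊕1⊕1⊕1⊕1⊕1⊕1⊕1⊕0⊕0⊕1⊕0⊕0⊕1 = 1
s16 (pos 16,17,18,19,20,21,22,23,24,25,26,27,28,29,30,31): 0⊕1⊕1⊕0⊕0⊕1⊕1⊕1⊕1⊕1⊕0⊕0⊕1⊕0⊕0⊕1 = 1
Syndrome s16…s1 = 11111 → error at position 31.

11111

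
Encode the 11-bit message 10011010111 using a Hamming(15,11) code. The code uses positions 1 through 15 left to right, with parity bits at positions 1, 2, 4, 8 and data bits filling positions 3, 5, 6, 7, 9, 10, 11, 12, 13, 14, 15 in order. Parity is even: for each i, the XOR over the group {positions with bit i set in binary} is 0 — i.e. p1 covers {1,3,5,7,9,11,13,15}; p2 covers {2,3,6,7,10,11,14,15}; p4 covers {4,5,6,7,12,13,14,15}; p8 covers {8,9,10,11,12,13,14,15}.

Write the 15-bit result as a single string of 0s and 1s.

Place data at non-parity positions: p1 p2 1 p4 0 0 1 p8 1 0 1 0 1 1 1
p1 (pos 1,3,5,7,9,11,13,15): XOR of data positions = 1⊕0⊕1⊕1⊕1⊕1⊕1 = 0
p2 (pos 2,3,6,7,10,11,14,15): XOR of data positions = 1⊕0⊕1⊕0⊕1⊕1⊕1 = 1
p4 (pos 4,5,6,7,12,13,14,15): XOR of data positions = 0⊕0⊕1⊕0⊕1⊕1⊕1 = 0
p8 (pos 8,9,10,11,12,13,14,15): XOR of data positions = 1⊕0⊕1⊕0⊕1⊕1⊕1 = 1
Codeword: 011000111010111

011000111010111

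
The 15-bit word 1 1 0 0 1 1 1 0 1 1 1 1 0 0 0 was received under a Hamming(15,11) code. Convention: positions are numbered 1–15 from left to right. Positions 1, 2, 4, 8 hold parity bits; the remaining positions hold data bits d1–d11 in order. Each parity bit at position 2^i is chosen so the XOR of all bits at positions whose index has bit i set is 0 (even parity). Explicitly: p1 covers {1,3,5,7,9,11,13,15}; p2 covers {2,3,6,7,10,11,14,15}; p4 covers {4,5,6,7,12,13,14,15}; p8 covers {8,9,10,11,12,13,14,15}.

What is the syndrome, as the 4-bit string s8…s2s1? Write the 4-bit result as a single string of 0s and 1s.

s1 (pos 1,3,5,7,9,11,13,15): 1⊕0⊕1⊕1⊕1⊕1⊕0⊕0 = 1
s2 (pos 2,3,6,7,10,11,14,15): 1⊕0⊕1⊕1⊕1⊕1⊕0⊕0 = 1
s4 (pos 4,5,6,7,12,13,14,15): 0⊕1⊕1⊕1⊕1⊕0⊕0⊕0 = 0
s8 (pos 8,9,10,11,12,13,14,15): 0⊕1⊕1⊕1⊕1⊕0⊕0⊕0 = 0
Syndrome s8…s1 = 0011 → error at position 3.

0011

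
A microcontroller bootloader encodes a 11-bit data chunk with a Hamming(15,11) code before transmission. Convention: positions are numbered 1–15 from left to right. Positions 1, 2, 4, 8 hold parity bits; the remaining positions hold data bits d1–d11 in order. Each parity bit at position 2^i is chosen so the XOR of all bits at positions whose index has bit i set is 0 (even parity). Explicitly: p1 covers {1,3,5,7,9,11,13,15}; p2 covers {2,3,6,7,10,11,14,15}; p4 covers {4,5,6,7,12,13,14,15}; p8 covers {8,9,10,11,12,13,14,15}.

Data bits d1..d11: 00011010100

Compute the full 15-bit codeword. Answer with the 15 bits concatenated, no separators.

000000111010100

Place data at non-parity positions: p1 p2 0 p4 0 0 1 p8 1 0 1 0 1 0 0
p1 (pos 1,3,5,7,9,11,13,15): XOR of data positions = 0⊕0⊕1⊕1⊕1⊕1⊕0 = 0
p2 (pos 2,3,6,7,10,11,14,15): XOR of data positions = 0⊕0⊕1⊕0⊕1⊕0⊕0 = 0
p4 (pos 4,5,6,7,12,13,14,15): XOR of data positions = 0⊕0⊕1⊕0⊕1⊕0⊕0 = 0
p8 (pos 8,9,10,11,12,13,14,15): XOR of data positions = 1⊕0⊕1⊕0⊕1⊕0⊕0 = 1
Codeword: 000000111010100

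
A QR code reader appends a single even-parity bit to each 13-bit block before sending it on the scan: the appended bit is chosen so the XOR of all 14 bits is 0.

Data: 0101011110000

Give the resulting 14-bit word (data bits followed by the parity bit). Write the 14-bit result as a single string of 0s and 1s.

XOR of the 13 data bits: 0⊕1⊕0⊕1⊕0⊕1⊕1⊕1⊕1⊕0⊕0⊕0⊕0 = 0
Parity bit = 0 (so all 14 bits XOR to 0).

01010111100000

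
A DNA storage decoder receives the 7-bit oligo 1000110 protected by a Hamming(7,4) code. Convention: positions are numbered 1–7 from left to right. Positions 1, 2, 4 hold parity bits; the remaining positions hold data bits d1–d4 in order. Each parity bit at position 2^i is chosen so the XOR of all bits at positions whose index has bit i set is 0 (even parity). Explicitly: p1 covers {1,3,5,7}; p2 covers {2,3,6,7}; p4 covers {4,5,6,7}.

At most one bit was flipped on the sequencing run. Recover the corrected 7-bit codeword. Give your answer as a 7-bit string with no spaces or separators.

s1 (pos 1,3,5,7): 1⊕0⊕1⊕0 = 0
s2 (pos 2,3,6,7): 0⊕0⊕1⊕0 = 1
s4 (pos 4,5,6,7): 0⊕1⊕1⊕0 = 0
Syndrome s4…s1 = 010 → error at position 2.
Flip position 2: 1000110 → 1100110

1100110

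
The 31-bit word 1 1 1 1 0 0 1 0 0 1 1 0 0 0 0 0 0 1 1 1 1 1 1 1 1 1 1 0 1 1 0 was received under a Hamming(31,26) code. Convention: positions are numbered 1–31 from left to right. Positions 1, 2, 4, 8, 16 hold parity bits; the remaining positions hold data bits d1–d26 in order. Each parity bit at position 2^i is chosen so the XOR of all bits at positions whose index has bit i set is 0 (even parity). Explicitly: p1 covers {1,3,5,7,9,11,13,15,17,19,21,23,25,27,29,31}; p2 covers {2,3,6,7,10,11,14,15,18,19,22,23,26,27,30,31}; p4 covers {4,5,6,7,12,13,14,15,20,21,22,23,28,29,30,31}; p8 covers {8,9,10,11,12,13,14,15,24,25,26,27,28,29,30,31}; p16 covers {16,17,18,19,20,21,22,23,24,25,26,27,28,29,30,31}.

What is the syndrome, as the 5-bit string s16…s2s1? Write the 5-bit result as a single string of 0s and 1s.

00000

s1 (pos 1,3,5,7,9,11,13,15,17,19,21,23,25,27,29,31): 1⊕1⊕0⊕1⊕0⊕1⊕0⊕0⊕0⊕1⊕1⊕1⊕1⊕1⊕1⊕0 = 0
s2 (pos 2,3,6,7,10,11,14,15,18,19,22,23,26,27,30,31): 1⊕1⊕0⊕1⊕1⊕1⊕0⊕0⊕1⊕1⊕1⊕1⊕1⊕1⊕1⊕0 = 0
s4 (pos 4,5,6,7,12,13,14,15,20,21,22,23,28,29,30,31): 1⊕0⊕0⊕1⊕0⊕0⊕0⊕0⊕1⊕1⊕1⊕1⊕0⊕1⊕1⊕0 = 0
s8 (pos 8,9,10,11,12,13,14,15,24,25,26,27,28,29,30,31): 0⊕0⊕1⊕1⊕0⊕0⊕0⊕0⊕1⊕1⊕1⊕1⊕0⊕1⊕1⊕0 = 0
s16 (pos 16,17,18,19,20,21,22,23,24,25,26,27,28,29,30,31): 0⊕0⊕1⊕1⊕1⊕1⊕1⊕1⊕1⊕1⊕1⊕1⊕0⊕1⊕1⊕0 = 0
Syndrome s16…s1 = 00000 → no error.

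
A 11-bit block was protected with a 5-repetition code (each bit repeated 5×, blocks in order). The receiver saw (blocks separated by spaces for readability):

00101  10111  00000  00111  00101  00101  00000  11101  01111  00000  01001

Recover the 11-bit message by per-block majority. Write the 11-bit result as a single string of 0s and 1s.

Block 1 (00101): 2 ones → 0
Block 2 (10111): 4 ones → 1
Block 3 (00000): 0 ones → 0
Block 4 (00111): 3 ones → 1
Block 5 (00101): 2 ones → 0
Block 6 (00101): 2 ones → 0
Block 7 (00000): 0 ones → 0
Block 8 (11101): 4 ones → 1
Block 9 (01111): 4 ones → 1
Block 10 (00000): 0 ones → 0
Block 11 (01001): 2 ones → 0

01010001100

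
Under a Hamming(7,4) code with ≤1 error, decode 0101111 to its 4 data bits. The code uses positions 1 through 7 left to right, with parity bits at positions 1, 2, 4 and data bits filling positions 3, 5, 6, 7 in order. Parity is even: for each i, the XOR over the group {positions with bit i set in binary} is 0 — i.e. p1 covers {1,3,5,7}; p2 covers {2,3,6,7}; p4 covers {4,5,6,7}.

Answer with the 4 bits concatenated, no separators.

s1 (pos 1,3,5,7): 0⊕0⊕1⊕1 = 0
s2 (pos 2,3,6,7): 1⊕0⊕1⊕1 = 1
s4 (pos 4,5,6,7): 1⊕1⊕1⊕1 = 0
Syndrome s4…s1 = 010 → error at position 2.
Flip position 2: 0101111 → 0001111
Read data bits from positions 3,5,6,7: 0111

0111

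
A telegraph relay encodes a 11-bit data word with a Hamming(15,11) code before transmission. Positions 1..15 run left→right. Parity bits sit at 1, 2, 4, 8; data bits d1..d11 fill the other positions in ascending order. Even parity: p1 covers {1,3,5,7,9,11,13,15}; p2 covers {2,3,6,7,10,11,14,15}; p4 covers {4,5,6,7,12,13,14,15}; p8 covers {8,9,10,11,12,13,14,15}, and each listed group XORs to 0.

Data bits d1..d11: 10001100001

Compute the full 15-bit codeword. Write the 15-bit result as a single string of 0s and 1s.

Place data at non-parity positions: p1 p2 1 p4 0 0 0 p8 1 1 0 0 0 0 1
p1 (pos 1,3,5,7,9,11,13,15): XOR of data positions = 1⊕0⊕0⊕1⊕0⊕0⊕1 = 1
p2 (pos 2,3,6,7,10,11,14,15): XOR of data positions = 1⊕0⊕0⊕1⊕0⊕0⊕1 = 1
p4 (pos 4,5,6,7,12,13,14,15): XOR of data positions = 0⊕0⊕0⊕0⊕0⊕0⊕1 = 1
p8 (pos 8,9,10,11,12,13,14,15): XOR of data positions = 1⊕1⊕0⊕0⊕0⊕0⊕1 = 1
Codeword: 111100011100001

111100011100001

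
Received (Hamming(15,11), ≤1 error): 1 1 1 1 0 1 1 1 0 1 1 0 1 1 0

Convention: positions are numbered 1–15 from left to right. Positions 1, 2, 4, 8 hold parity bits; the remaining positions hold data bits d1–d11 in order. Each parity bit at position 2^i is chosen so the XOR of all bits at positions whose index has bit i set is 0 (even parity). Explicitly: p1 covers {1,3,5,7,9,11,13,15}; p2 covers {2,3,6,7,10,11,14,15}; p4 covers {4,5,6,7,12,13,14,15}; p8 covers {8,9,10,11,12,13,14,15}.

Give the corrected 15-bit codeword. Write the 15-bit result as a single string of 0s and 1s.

111101110110111

s1 (pos 1,3,5,7,9,11,13,15): 1⊕1⊕0⊕1⊕0⊕1⊕1⊕0 = 1
s2 (pos 2,3,6,7,10,11,14,15): 1⊕1⊕1⊕1⊕1⊕1⊕1⊕0 = 1
s4 (pos 4,5,6,7,12,13,14,15): 1⊕0⊕1⊕1⊕0⊕1⊕1⊕0 = 1
s8 (pos 8,9,10,11,12,13,14,15): 1⊕0⊕1⊕1⊕0⊕1⊕1⊕0 = 1
Syndrome s8…s1 = 1111 → error at position 15.
Flip position 15: 111101110110110 → 111101110110111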